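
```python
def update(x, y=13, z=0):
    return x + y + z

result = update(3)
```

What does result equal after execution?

Step 1: update(3) uses defaults y = 13, z = 0.
Step 2: Returns 3 + 13 + 0 = 16.
Step 3: result = 16

The answer is 16.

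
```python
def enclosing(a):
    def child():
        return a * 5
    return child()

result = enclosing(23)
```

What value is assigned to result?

Step 1: enclosing(23) binds parameter a = 23.
Step 2: child() accesses a = 23 from enclosing scope.
Step 3: result = 23 * 5 = 115

The answer is 115.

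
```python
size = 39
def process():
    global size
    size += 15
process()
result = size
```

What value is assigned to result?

Step 1: size = 39 globally.
Step 2: process() modifies global size: size += 15 = 54.
Step 3: result = 54

The answer is 54.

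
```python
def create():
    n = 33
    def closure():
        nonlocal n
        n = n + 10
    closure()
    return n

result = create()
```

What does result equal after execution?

Step 1: create() sets n = 33.
Step 2: closure() uses nonlocal to modify n in create's scope: n = 33 + 10 = 43.
Step 3: create() returns the modified n = 43

The answer is 43.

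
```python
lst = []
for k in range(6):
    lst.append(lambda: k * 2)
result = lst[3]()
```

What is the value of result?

Step 1: All lambdas reference the same variable k (late binding).
Step 2: After the loop, k = 5. Every lambda returns k * 2.
Step 3: lst[3]() = 5 * 2 = 10

The answer is 10.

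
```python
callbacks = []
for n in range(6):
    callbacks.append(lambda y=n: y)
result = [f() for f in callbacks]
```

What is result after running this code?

Step 1: Default arg y=n captures n at each iteration.
Step 2: Each lambda has its own default: 0, 1, ..., 5.
Step 3: result = [0, 1, 2, 3, 4, 5]

The answer is [0, 1, 2, 3, 4, 5].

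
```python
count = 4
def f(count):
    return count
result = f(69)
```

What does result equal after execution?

Step 1: Global count = 4.
Step 2: f(69) takes parameter count = 69, which shadows the global.
Step 3: result = 69

The answer is 69.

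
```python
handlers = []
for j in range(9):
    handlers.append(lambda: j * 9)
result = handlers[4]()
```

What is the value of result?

Step 1: All lambdas reference the same variable j (late binding).
Step 2: After the loop, j = 8. Every lambda returns j * 9.
Step 3: handlers[4]() = 8 * 9 = 72

The answer is 72.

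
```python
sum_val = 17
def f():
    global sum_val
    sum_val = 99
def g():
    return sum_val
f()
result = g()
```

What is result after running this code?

Step 1: sum_val = 17.
Step 2: f() sets global sum_val = 99.
Step 3: g() reads global sum_val = 99. result = 99

The answer is 99.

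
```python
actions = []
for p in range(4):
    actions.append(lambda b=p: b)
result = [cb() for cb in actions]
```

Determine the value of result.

Step 1: Default arg b=p captures p at each iteration.
Step 2: Each lambda has its own default: 0, 1, ..., 3.
Step 3: result = [0, 1, 2, 3]

The answer is [0, 1, 2, 3].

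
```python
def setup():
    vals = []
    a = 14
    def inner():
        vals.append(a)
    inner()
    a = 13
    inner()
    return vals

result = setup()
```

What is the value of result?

Step 1: a = 14. inner() appends current a to vals.
Step 2: First inner(): appends 14. Then a = 13.
Step 3: Second inner(): appends 13 (closure sees updated a). result = [14, 13]

The answer is [14, 13].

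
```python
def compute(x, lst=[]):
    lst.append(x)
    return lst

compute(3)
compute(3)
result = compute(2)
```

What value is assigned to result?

Step 1: Mutable default argument gotcha! The list [] is created once.
Step 2: Each call appends to the SAME list: [3], [3, 3], [3, 3, 2].
Step 3: result = [3, 3, 2]

The answer is [3, 3, 2].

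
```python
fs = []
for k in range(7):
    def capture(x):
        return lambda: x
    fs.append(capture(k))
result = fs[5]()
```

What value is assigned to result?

Step 1: capture(k) creates a new scope capturing x = k at call time.
Step 2: fs[5] = capture(5), so its lambda captures x = 5.
Step 3: result = 5 (closure factory fixes late binding)

The answer is 5.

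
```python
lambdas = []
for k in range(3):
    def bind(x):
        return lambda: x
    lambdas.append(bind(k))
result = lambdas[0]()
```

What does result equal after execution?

Step 1: bind(k) creates a new scope capturing x = k at call time.
Step 2: lambdas[0] = bind(0), so its lambda captures x = 0.
Step 3: result = 0 (closure factory fixes late binding)

The answer is 0.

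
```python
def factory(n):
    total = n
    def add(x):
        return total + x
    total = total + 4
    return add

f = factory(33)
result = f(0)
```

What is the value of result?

Step 1: factory(33) sets total = 33, then total = 33 + 4 = 37.
Step 2: Closures capture by reference, so add sees total = 37.
Step 3: f(0) returns 37 + 0 = 37

The answer is 37.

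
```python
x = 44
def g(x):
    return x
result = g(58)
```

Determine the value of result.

Step 1: Global x = 44.
Step 2: g(58) takes parameter x = 58, which shadows the global.
Step 3: result = 58

The answer is 58.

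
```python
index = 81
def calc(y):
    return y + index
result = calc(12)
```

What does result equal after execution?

Step 1: index = 81 is defined globally.
Step 2: calc(12) uses parameter y = 12 and looks up index from global scope = 81.
Step 3: result = 12 + 81 = 93

The answer is 93.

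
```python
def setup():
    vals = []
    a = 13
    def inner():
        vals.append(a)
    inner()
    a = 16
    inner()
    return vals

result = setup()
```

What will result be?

Step 1: a = 13. inner() appends current a to vals.
Step 2: First inner(): appends 13. Then a = 16.
Step 3: Second inner(): appends 16 (closure sees updated a). result = [13, 16]

The answer is [13, 16].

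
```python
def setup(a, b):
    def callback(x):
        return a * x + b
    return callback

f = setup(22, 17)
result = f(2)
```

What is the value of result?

Step 1: setup(22, 17) captures a = 22, b = 17.
Step 2: f(2) computes 22 * 2 + 17 = 61.
Step 3: result = 61

The answer is 61.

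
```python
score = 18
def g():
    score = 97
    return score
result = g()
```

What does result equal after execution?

Step 1: Global score = 18.
Step 2: g() creates local score = 97, shadowing the global.
Step 3: Returns local score = 97. result = 97

The answer is 97.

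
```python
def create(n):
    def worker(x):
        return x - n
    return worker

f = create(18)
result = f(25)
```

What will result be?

Step 1: create(18) creates a closure capturing n = 18.
Step 2: f(25) computes 25 - 18 = 7.
Step 3: result = 7

The answer is 7.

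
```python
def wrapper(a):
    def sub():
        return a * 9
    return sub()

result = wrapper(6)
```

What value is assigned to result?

Step 1: wrapper(6) binds parameter a = 6.
Step 2: sub() accesses a = 6 from enclosing scope.
Step 3: result = 6 * 9 = 54

The answer is 54.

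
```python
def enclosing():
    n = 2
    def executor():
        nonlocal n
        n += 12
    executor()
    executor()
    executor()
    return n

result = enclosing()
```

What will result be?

Step 1: n starts at 2.
Step 2: executor() is called 3 times, each adding 12.
Step 3: n = 2 + 12 * 3 = 38

The answer is 38.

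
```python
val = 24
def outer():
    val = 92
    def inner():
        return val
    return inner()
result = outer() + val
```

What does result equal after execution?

Step 1: Global val = 24. outer() shadows with val = 92.
Step 2: inner() returns enclosing val = 92. outer() = 92.
Step 3: result = 92 + global val (24) = 116

The answer is 116.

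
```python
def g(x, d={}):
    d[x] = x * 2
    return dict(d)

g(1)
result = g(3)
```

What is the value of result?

Step 1: Mutable default dict is shared across calls.
Step 2: First call adds 1: 2. Second call adds 3: 6.
Step 3: result = {1: 2, 3: 6}

The answer is {1: 2, 3: 6}.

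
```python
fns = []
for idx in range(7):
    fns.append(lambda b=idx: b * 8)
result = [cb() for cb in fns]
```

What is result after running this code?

Step 1: Default arg b=idx captures idx at each iteration.
Step 2: fns[k] has b defaulting to k, returns k * 8.
Step 3: result = [0, 8, 16, 24, 32, 40, 48]

The answer is [0, 8, 16, 24, 32, 40, 48].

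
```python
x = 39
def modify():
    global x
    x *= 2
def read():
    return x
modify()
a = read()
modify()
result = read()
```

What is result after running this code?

Step 1: x = 39.
Step 2: First modify(): x = 39 * 2 = 78.
Step 3: Second modify(): x = 78 * 2 = 156.
Step 4: read() returns 156

The answer is 156.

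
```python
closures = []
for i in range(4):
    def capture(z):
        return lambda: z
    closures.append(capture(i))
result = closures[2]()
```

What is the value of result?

Step 1: capture(i) creates a new scope capturing z = i at call time.
Step 2: closures[2] = capture(2), so its lambda captures z = 2.
Step 3: result = 2 (closure factory fixes late binding)

The answer is 2.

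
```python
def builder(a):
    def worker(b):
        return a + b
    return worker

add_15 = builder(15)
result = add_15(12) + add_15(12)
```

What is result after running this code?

Step 1: add_15 captures a = 15.
Step 2: add_15(12) = 15 + 12 = 27, called twice.
Step 3: result = 27 + 27 = 54

The answer is 54.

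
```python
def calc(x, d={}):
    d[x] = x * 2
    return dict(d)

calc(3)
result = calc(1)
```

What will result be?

Step 1: Mutable default dict is shared across calls.
Step 2: First call adds 3: 6. Second call adds 1: 2.
Step 3: result = {3: 6, 1: 2}

The answer is {3: 6, 1: 2}.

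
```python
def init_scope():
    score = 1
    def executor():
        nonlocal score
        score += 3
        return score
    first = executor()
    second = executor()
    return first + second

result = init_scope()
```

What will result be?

Step 1: score starts at 1.
Step 2: First call: score = 1 + 3 = 4, returns 4.
Step 3: Second call: score = 4 + 3 = 7, returns 7.
Step 4: result = 4 + 7 = 11

The answer is 11.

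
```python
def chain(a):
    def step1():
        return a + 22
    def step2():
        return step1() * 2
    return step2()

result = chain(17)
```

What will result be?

Step 1: chain(17) captures a = 17.
Step 2: step2() calls step1() which returns 17 + 22 = 39.
Step 3: step2() returns 39 * 2 = 78

The answer is 78.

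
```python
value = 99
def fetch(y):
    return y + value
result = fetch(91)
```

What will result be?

Step 1: value = 99 is defined globally.
Step 2: fetch(91) uses parameter y = 91 and looks up value from global scope = 99.
Step 3: result = 91 + 99 = 190

The answer is 190.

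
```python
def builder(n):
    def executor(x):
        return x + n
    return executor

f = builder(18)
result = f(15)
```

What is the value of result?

Step 1: builder(18) creates a closure that captures n = 18.
Step 2: f(15) calls the closure with x = 15, returning 15 + 18 = 33.
Step 3: result = 33

The answer is 33.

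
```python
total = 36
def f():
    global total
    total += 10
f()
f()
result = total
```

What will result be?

Step 1: total = 36.
Step 2: First f(): total = 36 + 10 = 46.
Step 3: Second f(): total = 46 + 10 = 56. result = 56

The answer is 56.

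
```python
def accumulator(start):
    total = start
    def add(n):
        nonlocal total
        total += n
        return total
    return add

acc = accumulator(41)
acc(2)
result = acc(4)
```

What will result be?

Step 1: accumulator(41) creates closure with total = 41.
Step 2: First acc(2): total = 41 + 2 = 43.
Step 3: Second acc(4): total = 43 + 4 = 47. result = 47

The answer is 47.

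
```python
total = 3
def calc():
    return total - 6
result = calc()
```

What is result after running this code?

Step 1: total = 3 is defined globally.
Step 2: calc() looks up total from global scope = 3, then computes 3 - 6 = -3.
Step 3: result = -3

The answer is -3.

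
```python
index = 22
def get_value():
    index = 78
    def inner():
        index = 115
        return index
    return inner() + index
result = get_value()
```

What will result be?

Step 1: get_value() has local index = 78. inner() has local index = 115.
Step 2: inner() returns its local index = 115.
Step 3: get_value() returns 115 + its own index (78) = 193

The answer is 193.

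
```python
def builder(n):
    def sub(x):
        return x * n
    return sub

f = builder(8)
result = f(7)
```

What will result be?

Step 1: builder(8) creates a closure capturing n = 8.
Step 2: f(7) computes 7 * 8 = 56.
Step 3: result = 56

The answer is 56.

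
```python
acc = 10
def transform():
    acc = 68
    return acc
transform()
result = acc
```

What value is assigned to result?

Step 1: Global acc = 10.
Step 2: transform() creates local acc = 68 (shadow, not modification).
Step 3: After transform() returns, global acc is unchanged. result = 10

The answer is 10.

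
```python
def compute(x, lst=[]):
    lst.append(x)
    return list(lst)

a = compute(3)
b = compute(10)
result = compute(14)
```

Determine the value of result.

Step 1: Default list is shared. list() creates copies for return values.
Step 2: Internal list grows: [3] -> [3, 10] -> [3, 10, 14].
Step 3: result = [3, 10, 14]

The answer is [3, 10, 14].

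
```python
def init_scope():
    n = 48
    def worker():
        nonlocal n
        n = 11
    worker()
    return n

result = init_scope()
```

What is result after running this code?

Step 1: init_scope() sets n = 48.
Step 2: worker() uses nonlocal to reassign n = 11.
Step 3: result = 11

The answer is 11.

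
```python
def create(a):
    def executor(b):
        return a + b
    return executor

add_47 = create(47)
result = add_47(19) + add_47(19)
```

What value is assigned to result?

Step 1: add_47 captures a = 47.
Step 2: add_47(19) = 47 + 19 = 66, called twice.
Step 3: result = 66 + 66 = 132

The answer is 132.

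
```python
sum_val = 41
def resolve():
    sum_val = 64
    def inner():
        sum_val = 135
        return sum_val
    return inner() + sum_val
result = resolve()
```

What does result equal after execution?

Step 1: resolve() has local sum_val = 64. inner() has local sum_val = 135.
Step 2: inner() returns its local sum_val = 135.
Step 3: resolve() returns 135 + its own sum_val (64) = 199

The answer is 199.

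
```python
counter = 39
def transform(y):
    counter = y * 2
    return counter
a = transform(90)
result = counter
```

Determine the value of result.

Step 1: Global counter = 39.
Step 2: transform(90) creates local counter = 90 * 2 = 180.
Step 3: Global counter unchanged because no global keyword. result = 39

The answer is 39.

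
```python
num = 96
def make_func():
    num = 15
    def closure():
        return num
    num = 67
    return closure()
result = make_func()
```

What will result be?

Step 1: make_func() sets num = 15, then later num = 67.
Step 2: closure() is called after num is reassigned to 67. Closures capture variables by reference, not by value.
Step 3: result = 67

The answer is 67.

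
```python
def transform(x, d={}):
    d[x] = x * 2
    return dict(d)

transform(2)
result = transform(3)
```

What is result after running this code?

Step 1: Mutable default dict is shared across calls.
Step 2: First call adds 2: 4. Second call adds 3: 6.
Step 3: result = {2: 4, 3: 6}

The answer is {2: 4, 3: 6}.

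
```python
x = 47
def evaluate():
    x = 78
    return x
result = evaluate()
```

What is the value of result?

Step 1: Global x = 47.
Step 2: evaluate() creates local x = 78, shadowing the global.
Step 3: Returns local x = 78. result = 78

The answer is 78.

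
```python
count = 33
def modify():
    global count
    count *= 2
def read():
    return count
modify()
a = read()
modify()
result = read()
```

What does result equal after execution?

Step 1: count = 33.
Step 2: First modify(): count = 33 * 2 = 66.
Step 3: Second modify(): count = 66 * 2 = 132.
Step 4: read() returns 132

The answer is 132.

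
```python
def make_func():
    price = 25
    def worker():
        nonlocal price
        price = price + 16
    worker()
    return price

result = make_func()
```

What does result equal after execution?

Step 1: make_func() sets price = 25.
Step 2: worker() uses nonlocal to modify price in make_func's scope: price = 25 + 16 = 41.
Step 3: make_func() returns the modified price = 41

The answer is 41.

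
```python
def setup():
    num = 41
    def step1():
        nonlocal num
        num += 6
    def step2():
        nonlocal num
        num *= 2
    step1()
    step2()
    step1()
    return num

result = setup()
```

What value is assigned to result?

Step 1: num = 41.
Step 2: step1(): num = 41 + 6 = 47.
Step 3: step2(): num = 47 * 2 = 94.
Step 4: step1(): num = 94 + 6 = 100. result = 100

The answer is 100.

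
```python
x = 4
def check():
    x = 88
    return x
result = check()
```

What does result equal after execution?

Step 1: Global x = 4.
Step 2: check() creates local x = 88, shadowing the global.
Step 3: Returns local x = 88. result = 88

The answer is 88.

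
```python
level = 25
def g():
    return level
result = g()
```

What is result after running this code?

Step 1: level = 25 is defined in the global scope.
Step 2: g() looks up level. No local level exists, so Python checks the global scope via LEGB rule and finds level = 25.
Step 3: result = 25

The answer is 25.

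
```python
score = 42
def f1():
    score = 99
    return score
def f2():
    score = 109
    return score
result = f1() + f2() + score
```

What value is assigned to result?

Step 1: Each function shadows global score with its own local.
Step 2: f1() returns 99, f2() returns 109.
Step 3: Global score = 42 is unchanged. result = 99 + 109 + 42 = 250

The answer is 250.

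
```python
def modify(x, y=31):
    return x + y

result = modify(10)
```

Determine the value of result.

Step 1: modify(10) uses default y = 31.
Step 2: Returns 10 + 31 = 41.
Step 3: result = 41

The answer is 41.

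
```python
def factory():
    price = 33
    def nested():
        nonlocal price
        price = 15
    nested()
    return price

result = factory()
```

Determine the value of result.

Step 1: factory() sets price = 33.
Step 2: nested() uses nonlocal to reassign price = 15.
Step 3: result = 15

The answer is 15.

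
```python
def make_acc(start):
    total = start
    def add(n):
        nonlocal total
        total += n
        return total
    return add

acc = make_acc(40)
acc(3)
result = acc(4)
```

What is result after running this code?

Step 1: make_acc(40) creates closure with total = 40.
Step 2: First acc(3): total = 40 + 3 = 43.
Step 3: Second acc(4): total = 43 + 4 = 47. result = 47

The answer is 47.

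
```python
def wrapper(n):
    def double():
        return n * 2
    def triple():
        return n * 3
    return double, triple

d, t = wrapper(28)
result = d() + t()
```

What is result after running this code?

Step 1: Both closures capture the same n = 28.
Step 2: d() = 28 * 2 = 56, t() = 28 * 3 = 84.
Step 3: result = 56 + 84 = 140

The answer is 140.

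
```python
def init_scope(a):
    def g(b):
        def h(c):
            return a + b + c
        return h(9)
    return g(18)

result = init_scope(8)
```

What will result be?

Step 1: a = 8, b = 18, c = 9 across three nested scopes.
Step 2: h() accesses all three via LEGB rule.
Step 3: result = 8 + 18 + 9 = 35

The answer is 35.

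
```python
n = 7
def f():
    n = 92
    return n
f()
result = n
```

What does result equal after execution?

Step 1: Global n = 7.
Step 2: f() creates local n = 92 (shadow, not modification).
Step 3: After f() returns, global n is unchanged. result = 7

The answer is 7.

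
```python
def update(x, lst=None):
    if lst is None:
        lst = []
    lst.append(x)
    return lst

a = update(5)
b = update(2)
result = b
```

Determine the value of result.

Step 1: None default with guard creates a NEW list each call.
Step 2: a = [5] (fresh list). b = [2] (another fresh list).
Step 3: result = [2] (this is the fix for mutable default)

The answer is [2].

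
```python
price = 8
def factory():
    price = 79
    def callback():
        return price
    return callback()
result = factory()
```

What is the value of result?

Step 1: price = 8 globally, but factory() defines price = 79 locally.
Step 2: callback() looks up price. Not in local scope, so checks enclosing scope (factory) and finds price = 79.
Step 3: result = 79

The answer is 79.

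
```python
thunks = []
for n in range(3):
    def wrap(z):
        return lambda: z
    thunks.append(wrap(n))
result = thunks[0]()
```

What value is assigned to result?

Step 1: wrap(n) creates a new scope capturing z = n at call time.
Step 2: thunks[0] = wrap(0), so its lambda captures z = 0.
Step 3: result = 0 (closure factory fixes late binding)

The answer is 0.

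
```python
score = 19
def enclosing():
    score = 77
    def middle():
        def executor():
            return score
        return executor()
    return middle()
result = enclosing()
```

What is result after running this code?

Step 1: enclosing() defines score = 77. middle() and executor() have no local score.
Step 2: executor() checks local (none), enclosing middle() (none), enclosing enclosing() and finds score = 77.
Step 3: result = 77

The answer is 77.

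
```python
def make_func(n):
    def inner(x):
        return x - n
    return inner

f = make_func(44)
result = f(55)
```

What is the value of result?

Step 1: make_func(44) creates a closure capturing n = 44.
Step 2: f(55) computes 55 - 44 = 11.
Step 3: result = 11

The answer is 11.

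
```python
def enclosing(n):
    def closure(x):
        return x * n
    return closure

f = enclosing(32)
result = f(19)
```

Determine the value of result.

Step 1: enclosing(32) creates a closure capturing n = 32.
Step 2: f(19) computes 19 * 32 = 608.
Step 3: result = 608

The answer is 608.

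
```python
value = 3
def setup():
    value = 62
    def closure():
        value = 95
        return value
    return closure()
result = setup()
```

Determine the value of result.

Step 1: Three scopes define value: global (3), setup (62), closure (95).
Step 2: closure() has its own local value = 95, which shadows both enclosing and global.
Step 3: result = 95 (local wins in LEGB)

The answer is 95.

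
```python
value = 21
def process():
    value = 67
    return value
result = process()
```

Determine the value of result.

Step 1: Global value = 21.
Step 2: process() creates local value = 67, shadowing the global.
Step 3: Returns local value = 67. result = 67

The answer is 67.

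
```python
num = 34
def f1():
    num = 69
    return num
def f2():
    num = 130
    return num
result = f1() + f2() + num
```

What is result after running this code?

Step 1: Each function shadows global num with its own local.
Step 2: f1() returns 69, f2() returns 130.
Step 3: Global num = 34 is unchanged. result = 69 + 130 + 34 = 233

The answer is 233.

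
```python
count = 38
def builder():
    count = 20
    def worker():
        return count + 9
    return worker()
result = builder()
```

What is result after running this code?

Step 1: builder() shadows global count with count = 20.
Step 2: worker() finds count = 20 in enclosing scope, computes 20 + 9 = 29.
Step 3: result = 29

The answer is 29.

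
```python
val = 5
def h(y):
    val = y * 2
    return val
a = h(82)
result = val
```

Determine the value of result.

Step 1: Global val = 5.
Step 2: h(82) creates local val = 82 * 2 = 164.
Step 3: Global val unchanged because no global keyword. result = 5

The answer is 5.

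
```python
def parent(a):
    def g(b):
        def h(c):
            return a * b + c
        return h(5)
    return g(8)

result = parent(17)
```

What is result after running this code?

Step 1: a = 17, b = 8, c = 5.
Step 2: h() computes a * b + c = 17 * 8 + 5 = 141.
Step 3: result = 141

The answer is 141.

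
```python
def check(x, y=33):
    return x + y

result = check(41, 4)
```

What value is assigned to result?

Step 1: check(41, 4) overrides default y with 4.
Step 2: Returns 41 + 4 = 45.
Step 3: result = 45

The answer is 45.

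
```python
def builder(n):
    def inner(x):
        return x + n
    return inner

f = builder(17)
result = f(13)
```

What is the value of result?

Step 1: builder(17) creates a closure that captures n = 17.
Step 2: f(13) calls the closure with x = 13, returning 13 + 17 = 30.
Step 3: result = 30

The answer is 30.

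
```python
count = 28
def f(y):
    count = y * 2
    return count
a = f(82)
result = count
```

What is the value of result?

Step 1: Global count = 28.
Step 2: f(82) creates local count = 82 * 2 = 164.
Step 3: Global count unchanged because no global keyword. result = 28

The answer is 28.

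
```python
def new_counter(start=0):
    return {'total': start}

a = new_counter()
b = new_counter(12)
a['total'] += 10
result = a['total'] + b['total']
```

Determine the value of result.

Step 1: new_counter() returns a new dict each call (immutable default 0).
Step 2: a = {'total': 0}, b = {'total': 12}.
Step 3: a['total'] += 10 = 10. result = 10 + 12 = 22

The answer is 22.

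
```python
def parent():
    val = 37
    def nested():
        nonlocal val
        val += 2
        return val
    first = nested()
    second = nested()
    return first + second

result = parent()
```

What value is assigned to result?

Step 1: val starts at 37.
Step 2: First call: val = 37 + 2 = 39, returns 39.
Step 3: Second call: val = 39 + 2 = 41, returns 41.
Step 4: result = 39 + 41 = 80

The answer is 80.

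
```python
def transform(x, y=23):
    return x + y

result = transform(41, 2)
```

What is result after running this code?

Step 1: transform(41, 2) overrides default y with 2.
Step 2: Returns 41 + 2 = 43.
Step 3: result = 43

The answer is 43.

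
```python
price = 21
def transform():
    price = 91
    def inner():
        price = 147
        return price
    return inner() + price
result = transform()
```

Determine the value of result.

Step 1: transform() has local price = 91. inner() has local price = 147.
Step 2: inner() returns its local price = 147.
Step 3: transform() returns 147 + its own price (91) = 238

The answer is 238.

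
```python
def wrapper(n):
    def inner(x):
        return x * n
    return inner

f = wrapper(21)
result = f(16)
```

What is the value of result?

Step 1: wrapper(21) creates a closure capturing n = 21.
Step 2: f(16) computes 16 * 21 = 336.
Step 3: result = 336

The answer is 336.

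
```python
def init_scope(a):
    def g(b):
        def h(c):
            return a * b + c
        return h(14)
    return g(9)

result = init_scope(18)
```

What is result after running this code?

Step 1: a = 18, b = 9, c = 14.
Step 2: h() computes a * b + c = 18 * 9 + 14 = 176.
Step 3: result = 176

The answer is 176.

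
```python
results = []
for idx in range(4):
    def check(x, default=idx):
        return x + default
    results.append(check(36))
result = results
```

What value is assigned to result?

Step 1: Default argument default=idx is evaluated at function definition time.
Step 2: Each iteration creates check with default = current idx value.
Step 3: check(36) returns 36 + default. results = [36, 37, 38, 39]

The answer is [36, 37, 38, 39].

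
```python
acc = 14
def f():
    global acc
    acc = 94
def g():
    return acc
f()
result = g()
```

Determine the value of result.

Step 1: acc = 14.
Step 2: f() sets global acc = 94.
Step 3: g() reads global acc = 94. result = 94

The answer is 94.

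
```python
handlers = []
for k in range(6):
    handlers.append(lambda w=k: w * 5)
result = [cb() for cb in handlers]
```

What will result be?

Step 1: Default arg w=k captures k at each iteration.
Step 2: handlers[k] has w defaulting to k, returns k * 5.
Step 3: result = [0, 5, 10, 15, 20, 25]

The answer is [0, 5, 10, 15, 20, 25].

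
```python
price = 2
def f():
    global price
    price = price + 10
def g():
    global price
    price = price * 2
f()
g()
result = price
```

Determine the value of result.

Step 1: price = 2.
Step 2: f() adds 10: price = 2 + 10 = 12.
Step 3: g() doubles: price = 12 * 2 = 24.
Step 4: result = 24

The answer is 24.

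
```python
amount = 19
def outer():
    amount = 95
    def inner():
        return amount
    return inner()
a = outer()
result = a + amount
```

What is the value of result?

Step 1: outer() has local amount = 95. inner() reads from enclosing.
Step 2: outer() returns 95. Global amount = 19 unchanged.
Step 3: result = 95 + 19 = 114

The answer is 114.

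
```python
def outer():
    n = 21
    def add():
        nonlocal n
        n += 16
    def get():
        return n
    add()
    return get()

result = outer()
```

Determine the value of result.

Step 1: n = 21. add() modifies it via nonlocal, get() reads it.
Step 2: add() makes n = 21 + 16 = 37.
Step 3: get() returns 37. result = 37

The answer is 37.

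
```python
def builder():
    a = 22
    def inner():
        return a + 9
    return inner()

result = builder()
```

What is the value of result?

Step 1: builder() defines a = 22.
Step 2: inner() reads a = 22 from enclosing scope, returns 22 + 9 = 31.
Step 3: result = 31

The answer is 31.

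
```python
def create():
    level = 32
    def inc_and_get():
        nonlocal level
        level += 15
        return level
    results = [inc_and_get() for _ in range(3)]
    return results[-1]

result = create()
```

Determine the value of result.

Step 1: level = 32.
Step 2: Three calls to inc_and_get(), each adding 15.
Step 3: Last value = 32 + 15 * 3 = 77

The answer is 77.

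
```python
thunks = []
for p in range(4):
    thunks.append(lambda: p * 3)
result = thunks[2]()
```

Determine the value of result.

Step 1: All lambdas reference the same variable p (late binding).
Step 2: After the loop, p = 3. Every lambda returns p * 3.
Step 3: thunks[2]() = 3 * 3 = 9

The answer is 9.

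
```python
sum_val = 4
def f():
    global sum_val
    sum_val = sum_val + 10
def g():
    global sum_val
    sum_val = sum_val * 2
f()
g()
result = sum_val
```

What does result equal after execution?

Step 1: sum_val = 4.
Step 2: f() adds 10: sum_val = 4 + 10 = 14.
Step 3: g() doubles: sum_val = 14 * 2 = 28.
Step 4: result = 28

The answer is 28.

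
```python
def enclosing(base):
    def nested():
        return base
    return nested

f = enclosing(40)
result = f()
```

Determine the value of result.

Step 1: enclosing(40) creates closure capturing base = 40.
Step 2: f() returns the captured base = 40.
Step 3: result = 40

The answer is 40.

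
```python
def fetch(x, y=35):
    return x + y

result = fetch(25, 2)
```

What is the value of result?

Step 1: fetch(25, 2) overrides default y with 2.
Step 2: Returns 25 + 2 = 27.
Step 3: result = 27

The answer is 27.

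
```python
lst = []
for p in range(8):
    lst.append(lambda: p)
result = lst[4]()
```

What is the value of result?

Step 1: The loop creates 8 lambdas, all referencing the same variable p.
Step 2: After the loop, p = 7 (final value).
Step 3: lst[4]() looks up p at call time and finds 7. This is the late binding gotcha. result = 7

The answer is 7.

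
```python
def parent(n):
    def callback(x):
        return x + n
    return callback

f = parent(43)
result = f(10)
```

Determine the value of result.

Step 1: parent(43) creates a closure that captures n = 43.
Step 2: f(10) calls the closure with x = 10, returning 10 + 43 = 53.
Step 3: result = 53

The answer is 53.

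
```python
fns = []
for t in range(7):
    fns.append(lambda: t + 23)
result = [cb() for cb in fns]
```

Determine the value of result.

Step 1: All lambdas capture t by reference. After the loop, t = 6.
Step 2: Each call returns 6 + 23 = 29.
Step 3: result = [29, 29, 29, 29, 29, 29, 29]

The answer is [29, 29, 29, 29, 29, 29, 29].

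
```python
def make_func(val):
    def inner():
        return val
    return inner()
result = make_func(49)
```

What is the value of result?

Step 1: make_func(49) binds parameter val = 49.
Step 2: inner() looks up val in enclosing scope and finds the parameter val = 49.
Step 3: result = 49

The answer is 49.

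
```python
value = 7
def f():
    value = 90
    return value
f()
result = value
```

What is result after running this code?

Step 1: value = 7 globally.
Step 2: f() creates a LOCAL value = 90 (no global keyword!).
Step 3: The global value is unchanged. result = 7

The answer is 7.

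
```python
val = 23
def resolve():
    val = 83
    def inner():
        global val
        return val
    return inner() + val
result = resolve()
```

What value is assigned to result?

Step 1: Global val = 23. resolve() shadows with local val = 83.
Step 2: inner() uses global keyword, so inner() returns global val = 23.
Step 3: resolve() returns 23 + 83 = 106

The answer is 106.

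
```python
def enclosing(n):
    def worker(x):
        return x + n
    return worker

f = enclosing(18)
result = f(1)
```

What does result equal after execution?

Step 1: enclosing(18) creates a closure that captures n = 18.
Step 2: f(1) calls the closure with x = 1, returning 1 + 18 = 19.
Step 3: result = 19

The answer is 19.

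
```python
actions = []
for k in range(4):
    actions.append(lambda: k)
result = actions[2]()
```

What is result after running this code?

Step 1: The loop creates 4 lambdas, all referencing the same variable k.
Step 2: After the loop, k = 3 (final value).
Step 3: actions[2]() looks up k at call time and finds 3. This is the late binding gotcha. result = 3

The answer is 3.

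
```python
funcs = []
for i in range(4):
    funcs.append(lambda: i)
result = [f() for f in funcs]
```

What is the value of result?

Step 1: All 4 lambdas share the same variable i.
Step 2: After the loop, i = 3.
Step 3: Each call returns 3. result = [3, 3, 3, 3]

The answer is [3, 3, 3, 3].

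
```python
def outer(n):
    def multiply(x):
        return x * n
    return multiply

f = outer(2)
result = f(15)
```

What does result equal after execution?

Step 1: outer(2) returns multiply closure with n = 2.
Step 2: f(15) computes 15 * 2 = 30.
Step 3: result = 30

The answer is 30.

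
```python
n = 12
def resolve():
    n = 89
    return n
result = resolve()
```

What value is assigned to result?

Step 1: Global n = 12.
Step 2: resolve() creates local n = 89, shadowing the global.
Step 3: Returns local n = 89. result = 89

The answer is 89.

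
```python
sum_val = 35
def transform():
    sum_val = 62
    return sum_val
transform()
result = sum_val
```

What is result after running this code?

Step 1: sum_val = 35 globally.
Step 2: transform() creates a LOCAL sum_val = 62 (no global keyword!).
Step 3: The global sum_val is unchanged. result = 35

The answer is 35.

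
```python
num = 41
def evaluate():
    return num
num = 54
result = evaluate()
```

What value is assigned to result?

Step 1: num is first set to 41, then reassigned to 54.
Step 2: evaluate() is called after the reassignment, so it looks up the current global num = 54.
Step 3: result = 54

The answer is 54.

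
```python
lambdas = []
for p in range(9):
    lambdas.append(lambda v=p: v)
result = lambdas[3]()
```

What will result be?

Step 1: Default argument v=p captures p's value at each iteration.
Step 2: lambdas[3] captured v = 3 when p was 3.
Step 3: result = 3

The answer is 3.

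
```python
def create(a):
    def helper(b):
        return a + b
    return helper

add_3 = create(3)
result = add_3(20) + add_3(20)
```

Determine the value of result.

Step 1: add_3 captures a = 3.
Step 2: add_3(20) = 3 + 20 = 23, called twice.
Step 3: result = 23 + 23 = 46

The answer is 46.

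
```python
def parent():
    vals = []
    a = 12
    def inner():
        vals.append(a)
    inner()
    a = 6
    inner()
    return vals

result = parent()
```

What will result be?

Step 1: a = 12. inner() appends current a to vals.
Step 2: First inner(): appends 12. Then a = 6.
Step 3: Second inner(): appends 6 (closure sees updated a). result = [12, 6]

The answer is [12, 6].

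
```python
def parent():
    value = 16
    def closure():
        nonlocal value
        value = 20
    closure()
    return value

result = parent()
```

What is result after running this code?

Step 1: parent() sets value = 16.
Step 2: closure() uses nonlocal to reassign value = 20.
Step 3: result = 20

The answer is 20.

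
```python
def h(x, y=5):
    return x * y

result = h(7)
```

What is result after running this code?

Step 1: h(7) uses default y = 5.
Step 2: Returns 7 * 5 = 35.
Step 3: result = 35

The answer is 35.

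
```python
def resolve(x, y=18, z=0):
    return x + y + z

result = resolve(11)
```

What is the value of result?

Step 1: resolve(11) uses defaults y = 18, z = 0.
Step 2: Returns 11 + 18 + 0 = 29.
Step 3: result = 29

The answer is 29.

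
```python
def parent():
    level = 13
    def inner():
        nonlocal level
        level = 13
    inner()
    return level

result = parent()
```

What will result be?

Step 1: parent() sets level = 13.
Step 2: inner() uses nonlocal to reassign level = 13.
Step 3: result = 13

The answer is 13.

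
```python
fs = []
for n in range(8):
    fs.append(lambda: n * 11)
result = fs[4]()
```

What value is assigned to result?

Step 1: All lambdas reference the same variable n (late binding).
Step 2: After the loop, n = 7. Every lambda returns n * 11.
Step 3: fs[4]() = 7 * 11 = 77

The answer is 77.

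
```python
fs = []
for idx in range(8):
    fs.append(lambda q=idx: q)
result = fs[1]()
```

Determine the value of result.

Step 1: Default argument q=idx captures idx's value at each iteration.
Step 2: fs[1] captured q = 1 when idx was 1.
Step 3: result = 1

The answer is 1.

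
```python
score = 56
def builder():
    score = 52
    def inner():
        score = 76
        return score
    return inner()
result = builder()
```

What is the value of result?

Step 1: Three scopes define score: global (56), builder (52), inner (76).
Step 2: inner() has its own local score = 76, which shadows both enclosing and global.
Step 3: result = 76 (local wins in LEGB)

The answer is 76.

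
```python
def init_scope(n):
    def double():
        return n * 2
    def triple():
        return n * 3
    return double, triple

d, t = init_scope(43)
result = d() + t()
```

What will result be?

Step 1: Both closures capture the same n = 43.
Step 2: d() = 43 * 2 = 86, t() = 43 * 3 = 129.
Step 3: result = 86 + 129 = 215

The answer is 215.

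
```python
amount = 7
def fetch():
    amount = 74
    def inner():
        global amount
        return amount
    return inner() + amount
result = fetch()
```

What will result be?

Step 1: Global amount = 7. fetch() shadows with local amount = 74.
Step 2: inner() uses global keyword, so inner() returns global amount = 7.
Step 3: fetch() returns 7 + 74 = 81

The answer is 81.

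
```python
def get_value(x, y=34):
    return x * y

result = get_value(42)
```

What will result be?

Step 1: get_value(42) uses default y = 34.
Step 2: Returns 42 * 34 = 1428.
Step 3: result = 1428

The answer is 1428.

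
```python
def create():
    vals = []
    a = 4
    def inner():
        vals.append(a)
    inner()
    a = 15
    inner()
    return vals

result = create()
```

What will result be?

Step 1: a = 4. inner() appends current a to vals.
Step 2: First inner(): appends 4. Then a = 15.
Step 3: Second inner(): appends 15 (closure sees updated a). result = [4, 15]

The answer is [4, 15].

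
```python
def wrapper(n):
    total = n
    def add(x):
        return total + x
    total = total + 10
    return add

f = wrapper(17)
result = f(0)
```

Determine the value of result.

Step 1: wrapper(17) sets total = 17, then total = 17 + 10 = 27.
Step 2: Closures capture by reference, so add sees total = 27.
Step 3: f(0) returns 27 + 0 = 27

The answer is 27.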